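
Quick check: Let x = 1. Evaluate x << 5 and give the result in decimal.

1 = 000001
shift left by 5 → 100000 = 32
(equivalently, 1 × 2^5 = 1 × 32)

32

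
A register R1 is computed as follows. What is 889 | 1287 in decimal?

1919

889 = 01101111001
1287 = 10100000111
 OR → 11101111111 = 1919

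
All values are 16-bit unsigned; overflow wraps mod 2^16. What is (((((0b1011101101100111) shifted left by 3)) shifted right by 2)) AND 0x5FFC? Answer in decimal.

5836

0b1011101101100111 = 1011101101100111
→ shifted left by 3 (mod 2^16) → 1101101100111000 = 56120
→ shifted right by 2 → 0011011011001110 = 14030
0x5FFC = 0101111111111100
→ AND → 0001011011001100 = 5836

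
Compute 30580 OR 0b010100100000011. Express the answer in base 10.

32631

30580 = 111011101110100
b = 010100100000011
 OR → 111111101110111 = 32631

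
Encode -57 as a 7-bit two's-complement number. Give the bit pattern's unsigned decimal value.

71

57 in 7 bits: 0111001
Invert: 1000110
Add 1:  1000111 = 71
(Check: 2^7 - 57 = 128 - 57 = 71.)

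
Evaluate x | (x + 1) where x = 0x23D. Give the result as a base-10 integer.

575

x = 1000111101 = 573
x + 1 = 1000111110
OR    = 1000111111 = 575
(x | (x + 1) sets the lowest cleared bit.)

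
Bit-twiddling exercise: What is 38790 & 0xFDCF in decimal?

38790 = 1001011110000110
0xFDCF = 1111110111001111
AND → 1001010110000110 = 38278

38278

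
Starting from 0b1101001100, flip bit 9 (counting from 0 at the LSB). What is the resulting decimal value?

x = 1101001100
bit 9 is currently 1; toggle it via x ^ (1 << 9) = x ^ 512
→ 0101001100 = 332

332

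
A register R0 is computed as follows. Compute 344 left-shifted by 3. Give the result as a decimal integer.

2752

344 = 000101011000
shift left by 3 → 101011000000 = 2752
(equivalently, 344 × 2^3 = 344 × 8)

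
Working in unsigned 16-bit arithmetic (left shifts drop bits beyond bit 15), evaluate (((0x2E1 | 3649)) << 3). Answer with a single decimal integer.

0x2E1 = 0000001011100001
3649 = 0000111001000001
→ | → 0000111011100001 = 3809
→ << 3 (mod 2^16) → 0111011100001000 = 30472

30472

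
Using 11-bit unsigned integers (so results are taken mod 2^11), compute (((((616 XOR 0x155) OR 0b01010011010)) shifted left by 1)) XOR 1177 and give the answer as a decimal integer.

616 = 01001101000
0x155 = 00101010101
→ XOR → 01100111101 = 829
0b01010011010 = 01010011010
→ OR → 01110111111 = 959
→ shifted left by 1 (mod 2^11) → 11101111110 = 1918
1177 = 10010011001
→ XOR → 01111100111 = 999

999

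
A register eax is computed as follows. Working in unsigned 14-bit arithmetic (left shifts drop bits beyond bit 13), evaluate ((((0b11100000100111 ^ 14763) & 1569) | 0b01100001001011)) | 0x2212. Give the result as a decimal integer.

0b11100000100111 = 11100000100111
14763 = 11100110101011
→ ^ → 00000110001100 = 396
1569 = 00011000100001
→ & → 00000000000000 = 0
0b01100001001011 = 01100001001011
→ | → 01100001001011 = 6219
0x2212 = 10001000010010
→ | → 11101001011011 = 14939

14939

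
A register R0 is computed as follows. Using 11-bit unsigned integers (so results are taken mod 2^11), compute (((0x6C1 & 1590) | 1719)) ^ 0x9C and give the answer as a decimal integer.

1579

0x6C1 = 11011000001
1590 = 11000110110
→ & → 11000000000 = 1536
1719 = 11010110111
→ | → 11010110111 = 1719
0x9C = 00010011100
→ ^ → 11000101011 = 1579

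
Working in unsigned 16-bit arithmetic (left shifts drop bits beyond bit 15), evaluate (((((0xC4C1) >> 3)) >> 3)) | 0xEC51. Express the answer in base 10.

61267

0xC4C1 = 1100010011000001
→ >> 3 → 0001100010011000 = 6296
→ >> 3 → 0000001100010011 = 787
0xEC51 = 1110110001010001
→ | → 1110111101010011 = 61267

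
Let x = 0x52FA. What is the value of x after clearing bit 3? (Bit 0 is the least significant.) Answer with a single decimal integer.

x = 101001011111010
bit 3 is currently 1; clear it via x & ~(1 << 3) = x & ~8
→ 101001011110010 = 21234

21234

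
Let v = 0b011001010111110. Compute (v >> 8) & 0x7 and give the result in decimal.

2

v = 011001010111110
Shift right by 8: 0110010
Mask low 3 bits: 010 = 2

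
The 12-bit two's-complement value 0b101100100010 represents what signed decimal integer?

-1246

pattern = 101100100010 (MSB is 1 ⇒ negative)
Invert: 010011011101, add 1 → 010011011110 = 1246, so the value is -1246.
(Equivalently: 2850 - 2^12 = 2850 - 4096 = -1246.)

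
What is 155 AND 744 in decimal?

155 = 0010011011
744 = 1011101000
AND → 0010001000 = 136

136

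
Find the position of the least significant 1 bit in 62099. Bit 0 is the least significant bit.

62099 = 1111001010010011
Trailing zeros: 0, so the lowest set bit is bit 0 (value 1).

0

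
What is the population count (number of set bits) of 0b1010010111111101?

n = 1010010111111101
Count the 1s: 1 + 1 + 1 + 1 + 1 + 1 + 1 + 1 + 1 + 1 + 1 = 11

11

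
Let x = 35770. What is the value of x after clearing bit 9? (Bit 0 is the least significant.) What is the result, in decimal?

35258

x = 1000101110111010
bit 9 is currently 1; clear it via x & ~(1 << 9) = x & ~512
→ 1000100110111010 = 35258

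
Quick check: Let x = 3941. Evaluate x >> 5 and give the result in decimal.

3941 = 111101100101
shift right by 5 → 000001111011 = 123
(equivalently, floor(3941 / 32))

123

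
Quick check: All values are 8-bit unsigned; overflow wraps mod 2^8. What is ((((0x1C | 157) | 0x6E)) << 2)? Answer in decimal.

0x1C = 00011100
157 = 10011101
→ | → 10011101 = 157
0x6E = 01101110
→ | → 11111111 = 255
→ << 2 (mod 2^8) → 11111100 = 252

252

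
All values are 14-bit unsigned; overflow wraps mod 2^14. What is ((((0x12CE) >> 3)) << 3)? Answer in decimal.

0x12CE = 01001011001110
→ >> 3 → 00001001011001 = 601
→ << 3 (mod 2^14) → 01001011001000 = 4808

4808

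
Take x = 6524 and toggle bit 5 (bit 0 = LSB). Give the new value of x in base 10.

x = 1100101111100
bit 5 is currently 1; toggle it via x ^ (1 << 5) = x ^ 32
→ 1100101011100 = 6492

6492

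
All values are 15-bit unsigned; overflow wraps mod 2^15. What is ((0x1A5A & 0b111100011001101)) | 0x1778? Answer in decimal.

8056

0x1A5A = 001101001011010
0b111100011001101 = 111100011001101
→ & → 001100001001000 = 6216
0x1778 = 001011101111000
→ | → 001111101111000 = 8056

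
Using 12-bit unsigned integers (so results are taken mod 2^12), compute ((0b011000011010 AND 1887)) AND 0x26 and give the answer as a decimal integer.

0b011000011010 = 011000011010
1887 = 011101011111
→ AND → 011000011010 = 1562
0x26 = 000000100110
→ AND → 000000000010 = 2

2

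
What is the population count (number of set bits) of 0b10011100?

n = 10011100
Count the 1s: 1 + 1 + 1 + 1 = 4

4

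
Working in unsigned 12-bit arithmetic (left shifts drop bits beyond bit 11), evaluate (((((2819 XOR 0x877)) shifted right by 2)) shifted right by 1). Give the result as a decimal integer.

2819 = 101100000011
0x877 = 100001110111
→ XOR → 001101110100 = 884
→ shifted right by 2 → 000011011101 = 221
→ shifted right by 1 → 000001101110 = 110

110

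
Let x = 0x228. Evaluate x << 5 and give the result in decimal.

0x228 = 000001000101000
shift left by 5 → 100010100000000 = 17664
(equivalently, 552 × 2^5 = 552 × 32)

17664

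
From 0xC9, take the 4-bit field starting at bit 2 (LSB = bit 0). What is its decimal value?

2

v = 011001001
Shift right by 2: 0110010
Mask low 4 bits: 0010 = 2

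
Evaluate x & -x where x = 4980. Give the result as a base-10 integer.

x = 1001101110100 = 4980
-x (two's complement) = …0110010001100
AND   = 0000000000100 = 4
(x & -x isolates the lowest set bit of x.)

4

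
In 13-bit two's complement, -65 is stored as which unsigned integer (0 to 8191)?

8127

65 in 13 bits: 0000001000001
Invert: 1111110111110
Add 1:  1111110111111 = 8127
(Check: 2^13 - 65 = 8192 - 65 = 8127.)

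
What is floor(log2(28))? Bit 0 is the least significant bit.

28 = 11100
The topmost 1 is at position 4 (since 2^4 = 16 ≤ 28 < 32).

4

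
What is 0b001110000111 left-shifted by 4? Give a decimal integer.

x = 00001110000111
shift left by 4 → 11100001110000 = 14448
(equivalently, 903 × 2^4 = 903 × 16)

14448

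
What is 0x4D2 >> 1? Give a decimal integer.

617

0x4D2 = 10011010010
shift right by 1 → 01001101001 = 617
(equivalently, floor(1234 / 2))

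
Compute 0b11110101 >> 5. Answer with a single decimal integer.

7

x = 11110101
shift right by 5 → 00000111 = 7
(equivalently, floor(245 / 32))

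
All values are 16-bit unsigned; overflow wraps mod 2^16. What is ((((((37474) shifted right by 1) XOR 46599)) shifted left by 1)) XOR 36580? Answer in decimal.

28808

37474 = 1001001001100010
→ shifted right by 1 → 0100100100110001 = 18737
46599 = 1011011000000111
→ XOR → 1111111100110110 = 65334
→ shifted left by 1 (mod 2^16) → 1111111001101100 = 65132
36580 = 1000111011100100
→ XOR → 0111000010001000 = 28808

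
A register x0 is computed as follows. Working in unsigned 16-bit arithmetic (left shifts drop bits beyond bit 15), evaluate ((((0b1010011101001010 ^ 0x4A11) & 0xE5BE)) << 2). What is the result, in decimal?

0b1010011101001010 = 1010011101001010
0x4A11 = 0100101000010001
→ ^ → 1110110101011011 = 60763
0xE5BE = 1110010110111110
→ & → 1110010100011010 = 58650
→ << 2 (mod 2^16) → 1001010001101000 = 37992

37992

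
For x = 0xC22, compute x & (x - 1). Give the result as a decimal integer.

3104

x = 110000100010 = 3106
x - 1 = 110000100001
AND   = 110000100000 = 3104
(x & (x - 1) clears the lowest set bit of x.)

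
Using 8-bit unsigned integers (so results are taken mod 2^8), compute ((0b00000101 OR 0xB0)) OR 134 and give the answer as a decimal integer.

0b00000101 = 00000101
0xB0 = 10110000
→ OR → 10110101 = 181
134 = 10000110
→ OR → 10110111 = 183

183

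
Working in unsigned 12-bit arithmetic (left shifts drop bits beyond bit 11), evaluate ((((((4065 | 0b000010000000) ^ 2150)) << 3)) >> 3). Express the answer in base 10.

4065 = 111111100001
0b000010000000 = 000010000000
→ | → 111111100001 = 4065
2150 = 100001100110
→ ^ → 011110000111 = 1927
→ << 3 (mod 2^12) → 110000111000 = 3128
→ >> 3 → 000110000111 = 391

391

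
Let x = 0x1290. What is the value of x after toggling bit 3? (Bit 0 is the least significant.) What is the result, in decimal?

x = 1001010010000
bit 3 is currently 0; toggle it via x ^ (1 << 3) = x ^ 8
→ 1001010011000 = 4760

4760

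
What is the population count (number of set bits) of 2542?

2542 = 100111101110
Count the 1s: 1 + 1 + 1 + 1 + 1 + 1 + 1 + 1 = 8

8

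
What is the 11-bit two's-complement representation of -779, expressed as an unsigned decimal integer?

1269

779 in 11 bits: 01100001011
Invert: 10011110100
Add 1:  10011110101 = 1269
(Check: 2^11 - 779 = 2048 - 779 = 1269.)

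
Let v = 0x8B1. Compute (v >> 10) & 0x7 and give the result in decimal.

v = 0100010110001
Shift right by 10: 010
Mask low 3 bits: 010 = 2

2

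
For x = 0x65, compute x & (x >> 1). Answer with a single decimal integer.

x = 1100101 = 101
x>>1 = 0110010
AND  = 0100000 = 32
(x & (x >> 1) has a 1 wherever x has two consecutive 1 bits.)

32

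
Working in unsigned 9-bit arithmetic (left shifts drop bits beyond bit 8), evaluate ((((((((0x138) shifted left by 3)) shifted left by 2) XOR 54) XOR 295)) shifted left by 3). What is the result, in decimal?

136

0x138 = 100111000
→ shifted left by 3 (mod 2^9) → 111000000 = 448
→ shifted left by 2 (mod 2^9) → 100000000 = 256
54 = 000110110
→ XOR → 100110110 = 310
295 = 100100111
→ XOR → 000010001 = 17
→ shifted left by 3 (mod 2^9) → 010001000 = 136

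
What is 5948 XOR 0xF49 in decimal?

5948 = 1011100111100
0xF49 = 0111101001001
XOR → 1100001110101 = 6261

6261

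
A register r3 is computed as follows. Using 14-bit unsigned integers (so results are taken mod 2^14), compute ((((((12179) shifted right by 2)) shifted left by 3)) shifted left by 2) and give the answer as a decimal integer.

15488

12179 = 10111110010011
→ shifted right by 2 → 00101111100100 = 3044
→ shifted left by 3 (mod 2^14) → 01111100100000 = 7968
→ shifted left by 2 (mod 2^14) → 11110010000000 = 15488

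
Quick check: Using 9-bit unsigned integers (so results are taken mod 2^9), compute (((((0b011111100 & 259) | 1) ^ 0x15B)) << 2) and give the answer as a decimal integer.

0b011111100 = 011111100
259 = 100000011
→ & → 000000000 = 0
1 = 000000001
→ | → 000000001 = 1
0x15B = 101011011
→ ^ → 101011010 = 346
→ << 2 (mod 2^9) → 101101000 = 360

360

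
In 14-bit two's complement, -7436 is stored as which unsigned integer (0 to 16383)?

7436 in 14 bits: 01110100001100
Invert: 10001011110011
Add 1:  10001011110100 = 8948
(Check: 2^14 - 7436 = 16384 - 7436 = 8948.)

8948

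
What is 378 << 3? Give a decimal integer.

3024

378 = 000101111010
shift left by 3 → 101111010000 = 3024
(equivalently, 378 × 2^3 = 378 × 8)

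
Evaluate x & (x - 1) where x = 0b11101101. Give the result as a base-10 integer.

236

x = 11101101 = 237
x - 1 = 11101100
AND   = 11101100 = 236
(x & (x - 1) clears the lowest set bit of x.)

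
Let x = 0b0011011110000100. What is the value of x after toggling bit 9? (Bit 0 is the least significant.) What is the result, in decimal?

x = 0011011110000100
bit 9 is currently 1; toggle it via x ^ (1 << 9) = x ^ 512
→ 0011010110000100 = 13700

13700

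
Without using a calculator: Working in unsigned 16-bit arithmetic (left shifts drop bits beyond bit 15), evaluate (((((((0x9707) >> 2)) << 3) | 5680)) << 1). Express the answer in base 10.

0x9707 = 1001011100000111
→ >> 2 → 0010010111000001 = 9665
→ << 3 (mod 2^16) → 0010111000001000 = 11784
5680 = 0001011000110000
→ | → 0011111000111000 = 15928
→ << 1 (mod 2^16) → 0111110001110000 = 31856

31856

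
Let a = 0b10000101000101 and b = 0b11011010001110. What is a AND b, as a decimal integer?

a = 10000101000101
b = 11011010001110
AND → 10000000000100 = 8196

8196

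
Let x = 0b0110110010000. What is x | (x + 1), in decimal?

3473

x = 110110010000 = 3472
x + 1 = 110110010001
OR    = 110110010001 = 3473
(x | (x + 1) sets the lowest cleared bit.)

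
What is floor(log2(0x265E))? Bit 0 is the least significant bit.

0x265E = 10011001011110
The topmost 1 is at position 13 (since 2^13 = 8192 ≤ 9822 < 16384).

13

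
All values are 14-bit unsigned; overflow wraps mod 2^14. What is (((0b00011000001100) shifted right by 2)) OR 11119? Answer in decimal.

0b00011000001100 = 00011000001100
→ shifted right by 2 → 00000110000011 = 387
11119 = 10101101101111
→ OR → 10101111101111 = 11247

11247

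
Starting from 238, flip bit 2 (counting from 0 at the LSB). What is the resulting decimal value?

x = 11101110
bit 2 is currently 1; toggle it via x ^ (1 << 2) = x ^ 4
→ 11101010 = 234

234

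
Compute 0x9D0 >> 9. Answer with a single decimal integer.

4

0x9D0 = 100111010000
shift right by 9 → 000000000100 = 4
(equivalently, floor(2512 / 512))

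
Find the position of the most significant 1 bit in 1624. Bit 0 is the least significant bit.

1624 = 11001011000
The topmost 1 is at position 10 (since 2^10 = 1024 ≤ 1624 < 2048).

10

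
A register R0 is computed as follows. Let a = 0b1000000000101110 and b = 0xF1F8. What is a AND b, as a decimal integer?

32808

a = 1000000000101110
0xF1F8 = 1111000111111000
AND → 1000000000101000 = 32808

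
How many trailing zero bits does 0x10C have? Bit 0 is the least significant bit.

2

0x10C = 100001100
Trailing zeros: 2, so the lowest set bit is bit 2 (value 4).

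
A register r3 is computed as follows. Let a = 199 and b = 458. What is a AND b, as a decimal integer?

199 = 011000111
458 = 111001010
AND → 011000010 = 194

194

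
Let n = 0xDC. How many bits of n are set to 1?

0xDC = 11011100
Count the 1s: 1 + 1 + 1 + 1 + 1 = 5

5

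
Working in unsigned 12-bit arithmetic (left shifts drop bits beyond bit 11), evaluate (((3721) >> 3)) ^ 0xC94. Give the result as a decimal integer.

3397

3721 = 111010001001
→ >> 3 → 000111010001 = 465
0xC94 = 110010010100
→ ^ → 110101000101 = 3397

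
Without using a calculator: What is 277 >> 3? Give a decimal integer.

277 = 100010101
shift right by 3 → 000100010 = 34
(equivalently, floor(277 / 8))

34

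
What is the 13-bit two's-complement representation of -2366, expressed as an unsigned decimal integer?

5826

2366 in 13 bits: 0100100111110
Invert: 1011011000001
Add 1:  1011011000010 = 5826
(Check: 2^13 - 2366 = 8192 - 2366 = 5826.)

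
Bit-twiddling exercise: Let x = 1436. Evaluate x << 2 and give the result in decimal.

1436 = 0010110011100
shift left by 2 → 1011001110000 = 5744
(equivalently, 1436 × 2^2 = 1436 × 4)

5744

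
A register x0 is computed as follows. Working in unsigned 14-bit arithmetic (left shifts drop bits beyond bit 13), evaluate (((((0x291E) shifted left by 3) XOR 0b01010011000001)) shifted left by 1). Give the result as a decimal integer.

14434

0x291E = 10100100011110
→ shifted left by 3 (mod 2^14) → 00100011110000 = 2288
0b01010011000001 = 01010011000001
→ XOR → 01110000110001 = 7217
→ shifted left by 1 (mod 2^14) → 11100001100010 = 14434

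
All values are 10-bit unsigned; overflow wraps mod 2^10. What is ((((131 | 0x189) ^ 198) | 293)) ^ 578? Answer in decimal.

131 = 0010000011
0x189 = 0110001001
→ | → 0110001011 = 395
198 = 0011000110
→ ^ → 0101001101 = 333
293 = 0100100101
→ | → 0101101101 = 365
578 = 1001000010
→ ^ → 1100101111 = 815

815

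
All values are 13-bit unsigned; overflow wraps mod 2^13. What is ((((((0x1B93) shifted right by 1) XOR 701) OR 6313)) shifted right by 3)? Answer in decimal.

1023

0x1B93 = 1101110010011
→ shifted right by 1 → 0110111001001 = 3529
701 = 0001010111101
→ XOR → 0111101110100 = 3956
6313 = 1100010101001
→ OR → 1111111111101 = 8189
→ shifted right by 3 → 0001111111111 = 1023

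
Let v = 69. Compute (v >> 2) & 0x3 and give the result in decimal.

v = 00001000101
Shift right by 2: 000010001
Mask low 2 bits: 01 = 1

1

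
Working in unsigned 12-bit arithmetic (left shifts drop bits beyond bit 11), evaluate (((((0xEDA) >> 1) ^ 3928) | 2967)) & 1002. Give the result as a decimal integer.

0xEDA = 111011011010
→ >> 1 → 011101101101 = 1901
3928 = 111101011000
→ ^ → 100000110101 = 2101
2967 = 101110010111
→ | → 101110110111 = 2999
1002 = 001111101010
→ & → 001110100010 = 930

930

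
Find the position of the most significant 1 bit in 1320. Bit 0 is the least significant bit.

10

1320 = 10100101000
The topmost 1 is at position 10 (since 2^10 = 1024 ≤ 1320 < 2048).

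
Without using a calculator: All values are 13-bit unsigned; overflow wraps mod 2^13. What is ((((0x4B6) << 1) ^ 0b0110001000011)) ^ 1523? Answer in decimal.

220

0x4B6 = 0010010110110
→ << 1 (mod 2^13) → 0100101101100 = 2412
0b0110001000011 = 0110001000011
→ ^ → 0010100101111 = 1327
1523 = 0010111110011
→ ^ → 0000011011100 = 220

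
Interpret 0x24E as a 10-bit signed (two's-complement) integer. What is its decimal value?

-434

pattern = 1001001110 (MSB is 1 ⇒ negative)
Invert: 0110110001, add 1 → 0110110010 = 434, so the value is -434.
(Equivalently: 590 - 2^10 = 590 - 1024 = -434.)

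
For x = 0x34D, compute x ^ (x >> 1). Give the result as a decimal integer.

747

x = 1101001101 = 845
x>>1 = 0110100110
XOR  = 1011101011 = 747
(x ^ (x >> 1) gives the standard binary-reflected Gray code of x.)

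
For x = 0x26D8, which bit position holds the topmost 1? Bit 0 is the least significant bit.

0x26D8 = 10011011011000
The topmost 1 is at position 13 (since 2^13 = 8192 ≤ 9944 < 16384).

13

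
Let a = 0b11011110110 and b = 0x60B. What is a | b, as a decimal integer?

1791

a = 11011110110
0x60B = 11000001011
 OR → 11011111111 = 1791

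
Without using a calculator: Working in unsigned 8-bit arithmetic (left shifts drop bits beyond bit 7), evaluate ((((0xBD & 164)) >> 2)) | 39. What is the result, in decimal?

47

0xBD = 10111101
164 = 10100100
→ & → 10100100 = 164
→ >> 2 → 00101001 = 41
39 = 00100111
→ | → 00101111 = 47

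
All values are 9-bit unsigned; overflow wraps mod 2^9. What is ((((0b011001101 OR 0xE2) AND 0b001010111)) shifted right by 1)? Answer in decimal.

35

0b011001101 = 011001101
0xE2 = 011100010
→ OR → 011101111 = 239
0b001010111 = 001010111
→ AND → 001000111 = 71
→ shifted right by 1 → 000100011 = 35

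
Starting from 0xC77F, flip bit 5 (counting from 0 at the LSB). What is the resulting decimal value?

51039

x = 1100011101111111
bit 5 is currently 1; toggle it via x ^ (1 << 5) = x ^ 32
→ 1100011101011111 = 51039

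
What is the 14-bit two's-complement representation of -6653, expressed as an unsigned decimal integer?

9731

6653 in 14 bits: 01100111111101
Invert: 10011000000010
Add 1:  10011000000011 = 9731
(Check: 2^14 - 6653 = 16384 - 6653 = 9731.)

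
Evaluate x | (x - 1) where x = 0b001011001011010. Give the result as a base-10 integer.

x = 1011001011010 = 5722
x - 1 = 1011001011001
OR    = 1011001011011 = 5723
(x | (x - 1) sets all bits below the lowest set bit.)

5723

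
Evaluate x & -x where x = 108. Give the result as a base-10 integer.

x = 1101100 = 108
-x (two's complement) = …0010100
AND   = 0000100 = 4
(x & -x isolates the lowest set bit of x.)

4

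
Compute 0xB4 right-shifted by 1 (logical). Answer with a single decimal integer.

0xB4 = 10110100
shift right by 1 → 01011010 = 90
(equivalently, floor(180 / 2))

90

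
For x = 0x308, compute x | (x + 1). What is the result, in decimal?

x = 1100001000 = 776
x + 1 = 1100001001
OR    = 1100001001 = 777
(x | (x + 1) sets the lowest cleared bit.)

777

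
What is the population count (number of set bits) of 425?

5

425 = 110101001
Count the 1s: 1 + 1 + 1 + 1 + 1 = 5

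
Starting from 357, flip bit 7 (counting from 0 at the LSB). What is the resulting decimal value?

485

x = 101100101
bit 7 is currently 0; toggle it via x ^ (1 << 7) = x ^ 128
→ 111100101 = 485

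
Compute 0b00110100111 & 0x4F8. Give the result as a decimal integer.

a = 00110100111
0x4F8 = 10011111000
AND → 00010100000 = 160

160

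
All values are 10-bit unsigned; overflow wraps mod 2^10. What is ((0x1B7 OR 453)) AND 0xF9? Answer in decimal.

0x1B7 = 0110110111
453 = 0111000101
→ OR → 0111110111 = 503
0xF9 = 0011111001
→ AND → 0011110001 = 241

241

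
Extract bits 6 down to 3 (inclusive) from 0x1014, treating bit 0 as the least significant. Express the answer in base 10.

2

v = 01000000010100
Shift right by 3: 01000000010
Mask low 4 bits: 0010 = 2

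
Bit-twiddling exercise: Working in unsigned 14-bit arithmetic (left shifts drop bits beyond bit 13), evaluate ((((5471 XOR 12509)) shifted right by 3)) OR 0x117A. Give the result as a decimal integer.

5626

5471 = 01010101011111
12509 = 11000011011101
→ XOR → 10010110000010 = 9602
→ shifted right by 3 → 00010010110000 = 1200
0x117A = 01000101111010
→ OR → 01010111111010 = 5626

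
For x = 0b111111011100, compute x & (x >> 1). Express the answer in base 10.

1996

x = 111111011100 = 4060
x>>1 = 011111101110
AND  = 011111001100 = 1996
(x & (x >> 1) has a 1 wherever x has two consecutive 1 bits.)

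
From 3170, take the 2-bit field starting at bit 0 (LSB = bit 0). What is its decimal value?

v = 110001100010
Shift right by 0: 110001100010
Mask low 2 bits: 10 = 2

2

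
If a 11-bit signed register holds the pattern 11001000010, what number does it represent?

pattern = 11001000010 (MSB is 1 ⇒ negative)
Invert: 00110111101, add 1 → 00110111110 = 446, so the value is -446.
(Equivalently: 1602 - 2^11 = 1602 - 2048 = -446.)

-446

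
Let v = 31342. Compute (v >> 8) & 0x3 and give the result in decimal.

v = 111101001101110
Shift right by 8: 1111010
Mask low 2 bits: 10 = 2

2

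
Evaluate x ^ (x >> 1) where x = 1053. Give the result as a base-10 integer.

x = 10000011101 = 1053
x>>1 = 01000001110
XOR  = 11000010011 = 1555
(x ^ (x >> 1) gives the standard binary-reflected Gray code of x.)

1555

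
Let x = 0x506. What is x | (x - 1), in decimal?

x = 10100000110 = 1286
x - 1 = 10100000101
OR    = 10100000111 = 1287
(x | (x - 1) sets all bits below the lowest set bit.)

1287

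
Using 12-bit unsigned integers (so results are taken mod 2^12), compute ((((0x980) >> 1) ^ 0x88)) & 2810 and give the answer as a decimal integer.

72

0x980 = 100110000000
→ >> 1 → 010011000000 = 1216
0x88 = 000010001000
→ ^ → 010001001000 = 1096
2810 = 101011111010
→ & → 000001001000 = 72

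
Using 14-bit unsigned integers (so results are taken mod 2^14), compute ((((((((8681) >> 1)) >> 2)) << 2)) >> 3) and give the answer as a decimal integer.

8681 = 10000111101001
→ >> 1 → 01000011110100 = 4340
→ >> 2 → 00010000111101 = 1085
→ << 2 (mod 2^14) → 01000011110100 = 4340
→ >> 3 → 00001000011110 = 542

542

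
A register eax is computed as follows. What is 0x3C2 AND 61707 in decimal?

258

0x3C2 = 0000001111000010
61707 = 1111000100001011
AND → 0000000100000010 = 258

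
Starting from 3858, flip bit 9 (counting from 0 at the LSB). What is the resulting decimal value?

x = 0111100010010
bit 9 is currently 1; toggle it via x ^ (1 << 9) = x ^ 512
→ 0110100010010 = 3346

3346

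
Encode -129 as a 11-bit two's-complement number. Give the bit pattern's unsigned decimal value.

1919

129 in 11 bits: 00010000001
Invert: 11101111110
Add 1:  11101111111 = 1919
(Check: 2^11 - 129 = 2048 - 129 = 1919.)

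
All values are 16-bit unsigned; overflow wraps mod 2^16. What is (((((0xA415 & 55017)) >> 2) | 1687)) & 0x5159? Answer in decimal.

273

0xA415 = 1010010000010101
55017 = 1101011011101001
→ & → 1000010000000001 = 33793
→ >> 2 → 0010000100000000 = 8448
1687 = 0000011010010111
→ | → 0010011110010111 = 10135
0x5159 = 0101000101011001
→ & → 0000000100010001 = 273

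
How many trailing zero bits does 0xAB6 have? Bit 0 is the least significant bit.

1

0xAB6 = 101010110110
Trailing zeros: 1, so the lowest set bit is bit 1 (value 2).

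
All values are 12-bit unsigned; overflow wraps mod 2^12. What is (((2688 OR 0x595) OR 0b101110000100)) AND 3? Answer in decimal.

2688 = 101010000000
0x595 = 010110010101
→ OR → 111110010101 = 3989
0b101110000100 = 101110000100
→ OR → 111110010101 = 3989
3 = 000000000011
→ AND → 000000000001 = 1

1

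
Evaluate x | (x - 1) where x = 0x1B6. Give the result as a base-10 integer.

x = 110110110 = 438
x - 1 = 110110101
OR    = 110110111 = 439
(x | (x - 1) sets all bits below the lowest set bit.)

439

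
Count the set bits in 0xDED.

0xDED = 110111101101
Count the 1s: 1 + 1 + 1 + 1 + 1 + 1 + 1 + 1 + 1 = 9

9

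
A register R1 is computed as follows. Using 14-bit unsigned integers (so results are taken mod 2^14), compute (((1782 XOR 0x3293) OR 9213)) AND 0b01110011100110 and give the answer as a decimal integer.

5348

1782 = 00011011110110
0x3293 = 11001010010011
→ XOR → 11010001100101 = 13413
9213 = 10001111111101
→ OR → 11011111111101 = 14333
0b01110011100110 = 01110011100110
→ AND → 01010011100100 = 5348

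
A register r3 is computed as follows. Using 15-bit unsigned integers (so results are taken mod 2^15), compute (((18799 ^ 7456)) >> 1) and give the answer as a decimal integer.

18799 = 100100101101111
7456 = 001110100100000
→ ^ → 101010001001111 = 21583
→ >> 1 → 010101000100111 = 10791

10791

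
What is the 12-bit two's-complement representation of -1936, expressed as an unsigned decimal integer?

1936 in 12 bits: 011110010000
Invert: 100001101111
Add 1:  100001110000 = 2160
(Check: 2^12 - 1936 = 4096 - 1936 = 2160.)

2160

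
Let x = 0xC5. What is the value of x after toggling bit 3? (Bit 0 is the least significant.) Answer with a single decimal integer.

x = 0011000101
bit 3 is currently 0; toggle it via x ^ (1 << 3) = x ^ 8
→ 0011001101 = 205

205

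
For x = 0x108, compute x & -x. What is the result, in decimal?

8

x = 100001000 = 264
-x (two's complement) = …011111000
AND   = 000001000 = 8
(x & -x isolates the lowest set bit of x.)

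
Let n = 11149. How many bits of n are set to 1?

11149 = 10101110001101
Count the 1s: 1 + 1 + 1 + 1 + 1 + 1 + 1 + 1 = 8

8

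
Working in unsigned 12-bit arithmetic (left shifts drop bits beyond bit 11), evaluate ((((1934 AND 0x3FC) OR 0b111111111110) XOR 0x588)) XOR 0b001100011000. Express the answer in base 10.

2414

1934 = 011110001110
0x3FC = 001111111100
→ AND → 001110001100 = 908
0b111111111110 = 111111111110
→ OR → 111111111110 = 4094
0x588 = 010110001000
→ XOR → 101001110110 = 2678
0b001100011000 = 001100011000
→ XOR → 100101101110 = 2414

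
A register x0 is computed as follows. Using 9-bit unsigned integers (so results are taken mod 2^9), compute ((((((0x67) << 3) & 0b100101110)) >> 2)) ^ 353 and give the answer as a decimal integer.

0x67 = 001100111
→ << 3 (mod 2^9) → 100111000 = 312
0b100101110 = 100101110
→ & → 100101000 = 296
→ >> 2 → 001001010 = 74
353 = 101100001
→ ^ → 100101011 = 299

299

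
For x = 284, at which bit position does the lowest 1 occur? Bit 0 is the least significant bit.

2

284 = 100011100
Trailing zeros: 2, so the lowest set bit is bit 2 (value 4).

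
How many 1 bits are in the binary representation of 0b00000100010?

n = 100010
Count the 1s: 1 + 1 = 2

2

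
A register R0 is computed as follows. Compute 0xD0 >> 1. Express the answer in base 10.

104

0xD0 = 11010000
shift right by 1 → 01101000 = 104
(equivalently, floor(208 / 2))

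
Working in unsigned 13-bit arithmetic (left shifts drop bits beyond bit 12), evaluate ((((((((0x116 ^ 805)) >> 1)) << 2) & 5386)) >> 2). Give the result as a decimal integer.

0x116 = 0000100010110
805 = 0001100100101
→ ^ → 0001000110011 = 563
→ >> 1 → 0000100011001 = 281
→ << 2 (mod 2^13) → 0010001100100 = 1124
5386 = 1010100001010
→ & → 0010000000000 = 1024
→ >> 2 → 0000100000000 = 256

256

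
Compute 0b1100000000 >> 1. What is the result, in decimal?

x = 1100000000
shift right by 1 → 0110000000 = 384
(equivalently, floor(768 / 2))

384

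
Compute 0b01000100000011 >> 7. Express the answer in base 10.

34

x = 1000100000011
shift right by 7 → 0000000100010 = 34
(equivalently, floor(4355 / 128))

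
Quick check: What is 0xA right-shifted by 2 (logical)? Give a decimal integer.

2

0xA = 1010
shift right by 2 → 0010 = 2
(equivalently, floor(10 / 4))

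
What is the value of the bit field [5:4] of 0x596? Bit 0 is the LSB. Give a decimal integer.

1

v = 10110010110
Shift right by 4: 1011001
Mask low 2 bits: 01 = 1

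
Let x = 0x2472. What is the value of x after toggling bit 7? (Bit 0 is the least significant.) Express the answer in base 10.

x = 10010001110010
bit 7 is currently 0; toggle it via x ^ (1 << 7) = x ^ 128
→ 10010011110010 = 9458

9458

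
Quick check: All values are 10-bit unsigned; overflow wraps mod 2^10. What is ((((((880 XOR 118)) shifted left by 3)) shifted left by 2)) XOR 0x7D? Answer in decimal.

880 = 1101110000
118 = 0001110110
→ XOR → 1100000110 = 774
→ shifted left by 3 (mod 2^10) → 0000110000 = 48
→ shifted left by 2 (mod 2^10) → 0011000000 = 192
0x7D = 0001111101
→ XOR → 0010111101 = 189

189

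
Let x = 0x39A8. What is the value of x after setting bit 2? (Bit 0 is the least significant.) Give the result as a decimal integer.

14764

x = 011100110101000
bit 2 is currently 0; set it via x | (1 << 2) = x | 4
→ 011100110101100 = 14764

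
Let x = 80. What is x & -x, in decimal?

16

x = 1010000 = 80
-x (two's complement) = …0110000
AND   = 0010000 = 16
(x & -x isolates the lowest set bit of x.)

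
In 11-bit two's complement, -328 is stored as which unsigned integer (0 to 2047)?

328 in 11 bits: 00101001000
Invert: 11010110111
Add 1:  11010111000 = 1720
(Check: 2^11 - 328 = 2048 - 328 = 1720.)

1720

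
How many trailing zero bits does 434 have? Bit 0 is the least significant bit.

434 = 110110010
Trailing zeros: 1, so the lowest set bit is bit 1 (value 2).

1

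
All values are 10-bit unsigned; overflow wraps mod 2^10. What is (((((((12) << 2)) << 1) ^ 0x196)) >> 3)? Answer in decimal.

62

12 = 0000001100
→ << 2 (mod 2^10) → 0000110000 = 48
→ << 1 (mod 2^10) → 0001100000 = 96
0x196 = 0110010110
→ ^ → 0111110110 = 502
→ >> 3 → 0000111110 = 62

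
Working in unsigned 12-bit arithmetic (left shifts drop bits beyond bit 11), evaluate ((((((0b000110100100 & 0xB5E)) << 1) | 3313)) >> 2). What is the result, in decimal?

0b000110100100 = 000110100100
0xB5E = 101101011110
→ & → 000100000100 = 260
→ << 1 (mod 2^12) → 001000001000 = 520
3313 = 110011110001
→ | → 111011111001 = 3833
→ >> 2 → 001110111110 = 958

958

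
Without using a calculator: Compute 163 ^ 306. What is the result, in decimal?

401

163 = 010100011
306 = 100110010
XOR → 110010001 = 401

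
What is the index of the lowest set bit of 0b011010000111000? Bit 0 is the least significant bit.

3

0b011010000111000 = 11010000111000
Trailing zeros: 3, so the lowest set bit is bit 3 (value 8).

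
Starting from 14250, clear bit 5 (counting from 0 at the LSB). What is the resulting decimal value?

x = 11011110101010
bit 5 is currently 1; clear it via x & ~(1 << 5) = x & ~32
→ 11011110001010 = 14218

14218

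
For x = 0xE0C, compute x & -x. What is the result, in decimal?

4

x = 111000001100 = 3596
-x (two's complement) = …000111110100
AND   = 000000000100 = 4
(x & -x isolates the lowest set bit of x.)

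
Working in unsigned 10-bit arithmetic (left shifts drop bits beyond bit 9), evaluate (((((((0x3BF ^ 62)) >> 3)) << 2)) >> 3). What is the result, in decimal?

0x3BF = 1110111111
62 = 0000111110
→ ^ → 1110000001 = 897
→ >> 3 → 0001110000 = 112
→ << 2 (mod 2^10) → 0111000000 = 448
→ >> 3 → 0000111000 = 56

56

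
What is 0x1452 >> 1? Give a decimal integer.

2601

0x1452 = 1010001010010
shift right by 1 → 0101000101001 = 2601
(equivalently, floor(5202 / 2))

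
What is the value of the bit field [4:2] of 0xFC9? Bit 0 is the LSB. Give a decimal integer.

2

v = 111111001001
Shift right by 2: 1111110010
Mask low 3 bits: 010 = 2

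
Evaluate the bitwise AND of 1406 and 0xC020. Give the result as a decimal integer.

1406 = 0000010101111110
0xC020 = 1100000000100000
AND → 0000000000100000 = 32

32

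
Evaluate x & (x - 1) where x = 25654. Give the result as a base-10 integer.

25652

x = 110010000110110 = 25654
x - 1 = 110010000110101
AND   = 110010000110100 = 25652
(x & (x - 1) clears the lowest set bit of x.)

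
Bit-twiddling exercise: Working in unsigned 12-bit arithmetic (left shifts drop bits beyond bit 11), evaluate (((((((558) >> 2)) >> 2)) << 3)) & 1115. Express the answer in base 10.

558 = 001000101110
→ >> 2 → 000010001011 = 139
→ >> 2 → 000000100010 = 34
→ << 3 (mod 2^12) → 000100010000 = 272
1115 = 010001011011
→ & → 000000010000 = 16

16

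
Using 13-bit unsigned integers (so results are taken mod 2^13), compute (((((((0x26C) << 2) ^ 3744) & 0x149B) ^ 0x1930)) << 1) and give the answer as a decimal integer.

0x26C = 0001001101100
→ << 2 (mod 2^13) → 0100110110000 = 2480
3744 = 0111010100000
→ ^ → 0011100010000 = 1808
0x149B = 1010010011011
→ & → 0010000010000 = 1040
0x1930 = 1100100110000
→ ^ → 1110100100000 = 7456
→ << 1 (mod 2^13) → 1101001000000 = 6720

6720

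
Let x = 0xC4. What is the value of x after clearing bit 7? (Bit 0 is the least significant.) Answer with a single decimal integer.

68

x = 0011000100
bit 7 is currently 1; clear it via x & ~(1 << 7) = x & ~128
→ 0001000100 = 68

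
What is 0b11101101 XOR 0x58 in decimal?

181

a = 11101101
0x58 = 01011000
XOR → 10110101 = 181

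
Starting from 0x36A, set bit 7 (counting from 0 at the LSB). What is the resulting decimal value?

1002

x = 1101101010
bit 7 is currently 0; set it via x | (1 << 7) = x | 128
→ 1111101010 = 1002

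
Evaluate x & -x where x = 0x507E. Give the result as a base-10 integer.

2

x = 101000001111110 = 20606
-x (two's complement) = …010111110000010
AND   = 000000000000010 = 2
(x & -x isolates the lowest set bit of x.)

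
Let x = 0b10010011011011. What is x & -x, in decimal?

1

x = 10010011011011 = 9435
-x (two's complement) = …01101100100101
AND   = 00000000000001 = 1
(x & -x isolates the lowest set bit of x.)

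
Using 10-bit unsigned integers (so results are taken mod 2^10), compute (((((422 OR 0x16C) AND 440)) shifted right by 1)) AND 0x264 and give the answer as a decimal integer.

68

422 = 0110100110
0x16C = 0101101100
→ OR → 0111101110 = 494
440 = 0110111000
→ AND → 0110101000 = 424
→ shifted right by 1 → 0011010100 = 212
0x264 = 1001100100
→ AND → 0001000100 = 68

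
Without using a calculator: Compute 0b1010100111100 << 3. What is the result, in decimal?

x = 0001010100111100
shift left by 3 → 1010100111100000 = 43488
(equivalently, 5436 × 2^3 = 5436 × 8)

43488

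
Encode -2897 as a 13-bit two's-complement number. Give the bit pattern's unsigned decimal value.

2897 in 13 bits: 0101101010001
Invert: 1010010101110
Add 1:  1010010101111 = 5295
(Check: 2^13 - 2897 = 8192 - 2897 = 5295.)

5295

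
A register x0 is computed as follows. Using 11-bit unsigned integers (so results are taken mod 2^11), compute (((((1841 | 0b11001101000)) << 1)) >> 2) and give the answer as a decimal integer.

1841 = 11100110001
0b11001101000 = 11001101000
→ | → 11101111001 = 1913
→ << 1 (mod 2^11) → 11011110010 = 1778
→ >> 2 → 00110111100 = 444

444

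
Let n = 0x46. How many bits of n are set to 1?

3

0x46 = 1000110
Count the 1s: 1 + 1 + 1 = 3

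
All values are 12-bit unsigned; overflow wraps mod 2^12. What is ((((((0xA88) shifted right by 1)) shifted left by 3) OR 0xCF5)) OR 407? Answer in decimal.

0xA88 = 101010001000
→ shifted right by 1 → 010101000100 = 1348
→ shifted left by 3 (mod 2^12) → 101000100000 = 2592
0xCF5 = 110011110101
→ OR → 111011110101 = 3829
407 = 000110010111
→ OR → 111111110111 = 4087

4087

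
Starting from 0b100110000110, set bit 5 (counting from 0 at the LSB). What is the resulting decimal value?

2470

x = 100110000110
bit 5 is currently 0; set it via x | (1 << 5) = x | 32
→ 100110100110 = 2470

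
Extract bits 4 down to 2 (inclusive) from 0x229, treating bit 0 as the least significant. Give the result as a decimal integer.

2

v = 1000101001
Shift right by 2: 10001010
Mask low 3 bits: 010 = 2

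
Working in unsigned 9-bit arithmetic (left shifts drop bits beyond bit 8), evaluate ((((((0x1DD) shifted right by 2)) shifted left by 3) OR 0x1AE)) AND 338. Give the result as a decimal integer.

0x1DD = 111011101
→ shifted right by 2 → 001110111 = 119
→ shifted left by 3 (mod 2^9) → 110111000 = 440
0x1AE = 110101110
→ OR → 110111110 = 446
338 = 101010010
→ AND → 100010010 = 274

274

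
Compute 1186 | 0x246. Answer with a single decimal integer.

1766

1186 = 10010100010
0x246 = 01001000110
 OR → 11011100110 = 1766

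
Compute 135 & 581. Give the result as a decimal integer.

5

135 = 0010000111
581 = 1001000101
AND → 0000000101 = 5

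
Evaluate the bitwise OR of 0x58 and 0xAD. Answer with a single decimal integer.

0x58 = 01011000
0xAD = 10101101
 OR → 11111101 = 253

253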